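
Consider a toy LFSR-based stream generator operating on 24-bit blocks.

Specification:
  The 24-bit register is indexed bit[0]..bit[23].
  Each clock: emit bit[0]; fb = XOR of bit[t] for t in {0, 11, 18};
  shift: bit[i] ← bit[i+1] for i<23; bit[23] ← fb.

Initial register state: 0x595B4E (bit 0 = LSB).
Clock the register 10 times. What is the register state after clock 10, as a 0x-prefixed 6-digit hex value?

0x2CD656

reg_0 = 0x595B4E
clock 1: out=0, reg = 0xACADA7
clock 2: out=1, reg = 0xD656D3
clock 3: out=1, reg = 0x6B2B69
clock 4: out=1, reg = 0x3595B4
clock 5: out=0, reg = 0x9ACADA
clock 6: out=0, reg = 0xCD656D
clock 7: out=1, reg = 0x66B2B6
clock 8: out=0, reg = 0xB3595B
clock 9: out=1, reg = 0x59ACAD
clock 10: out=1, reg = 0x2CD656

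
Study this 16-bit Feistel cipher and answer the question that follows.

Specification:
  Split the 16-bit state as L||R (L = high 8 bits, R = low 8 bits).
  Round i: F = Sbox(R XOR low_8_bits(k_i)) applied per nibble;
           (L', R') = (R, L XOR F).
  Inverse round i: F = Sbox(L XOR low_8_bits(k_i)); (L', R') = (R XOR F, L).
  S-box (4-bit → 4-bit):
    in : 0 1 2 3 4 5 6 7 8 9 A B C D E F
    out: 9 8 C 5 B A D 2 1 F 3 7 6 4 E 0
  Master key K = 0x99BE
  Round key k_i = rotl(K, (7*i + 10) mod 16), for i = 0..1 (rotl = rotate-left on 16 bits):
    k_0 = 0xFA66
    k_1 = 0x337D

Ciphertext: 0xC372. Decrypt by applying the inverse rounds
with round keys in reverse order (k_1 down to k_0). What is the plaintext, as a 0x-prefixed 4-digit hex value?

0x100C

s_0 = ciphertext = 0xC372
s_1 = InvRound(s_0, k_1) = 0x0CC3
s_2 = InvRound(s_1, k_0) = 0x100C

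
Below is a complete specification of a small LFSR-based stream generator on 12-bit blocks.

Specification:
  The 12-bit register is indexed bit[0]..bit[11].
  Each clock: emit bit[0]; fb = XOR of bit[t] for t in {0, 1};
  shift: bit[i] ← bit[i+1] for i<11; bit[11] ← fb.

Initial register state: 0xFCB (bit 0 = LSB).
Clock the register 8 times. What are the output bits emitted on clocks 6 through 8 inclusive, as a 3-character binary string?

reg_0 = 0xFCB
clock 1: out=1, reg = 0x7E5
clock 2: out=1, reg = 0xBF2
clock 3: out=0, reg = 0xDF9
clock 4: out=1, reg = 0xEFC
clock 5: out=0, reg = 0x77E
clock 6: out=0, reg = 0xBBF
clock 7: out=1, reg = 0x5DF
clock 8: out=1, reg = 0x2EF

011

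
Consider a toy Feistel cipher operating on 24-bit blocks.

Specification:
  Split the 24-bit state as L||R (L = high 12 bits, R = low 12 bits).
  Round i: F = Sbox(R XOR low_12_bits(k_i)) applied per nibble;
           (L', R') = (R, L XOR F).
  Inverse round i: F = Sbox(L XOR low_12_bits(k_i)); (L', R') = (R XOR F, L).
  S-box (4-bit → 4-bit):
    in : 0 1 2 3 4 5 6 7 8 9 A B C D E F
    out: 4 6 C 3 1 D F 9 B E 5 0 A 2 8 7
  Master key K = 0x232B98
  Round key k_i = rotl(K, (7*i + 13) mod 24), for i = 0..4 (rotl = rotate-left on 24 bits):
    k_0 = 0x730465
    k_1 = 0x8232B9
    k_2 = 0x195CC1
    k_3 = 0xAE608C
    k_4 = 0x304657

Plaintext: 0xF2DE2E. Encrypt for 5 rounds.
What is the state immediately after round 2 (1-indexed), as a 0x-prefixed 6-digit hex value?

s_0 = plaintext = 0xF2DE2E
s_1 = Round(s_0, k_0) = 0xE2EA3D
s_2 = Round(s_1, k_1) = 0xA3D59F
s_3 = Round(s_2, k_2) = 0x59F4E5
s_4 = Round(s_3, k_3) = 0x4E5461
s_5 = Round(s_4, k_4) = 0x4618DA

0xA3D59F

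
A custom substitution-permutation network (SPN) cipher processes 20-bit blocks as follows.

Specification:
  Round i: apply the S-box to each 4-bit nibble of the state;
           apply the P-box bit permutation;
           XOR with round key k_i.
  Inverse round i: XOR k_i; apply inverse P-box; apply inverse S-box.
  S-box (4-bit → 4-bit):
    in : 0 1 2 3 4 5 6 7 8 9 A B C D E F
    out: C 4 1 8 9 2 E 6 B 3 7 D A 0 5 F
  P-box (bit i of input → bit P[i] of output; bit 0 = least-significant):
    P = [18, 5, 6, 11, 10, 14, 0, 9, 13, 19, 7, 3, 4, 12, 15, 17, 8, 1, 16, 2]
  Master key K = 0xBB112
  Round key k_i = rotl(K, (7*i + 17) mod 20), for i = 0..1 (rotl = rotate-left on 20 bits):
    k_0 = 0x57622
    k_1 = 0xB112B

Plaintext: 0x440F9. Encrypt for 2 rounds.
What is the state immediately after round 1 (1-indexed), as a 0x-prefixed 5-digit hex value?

0x3319F

s_0 = plaintext = 0x440F9
s_1 = Round(s_0, k_0) = 0x3319F
s_2 = Round(s_1, k_1) = 0xD5DCF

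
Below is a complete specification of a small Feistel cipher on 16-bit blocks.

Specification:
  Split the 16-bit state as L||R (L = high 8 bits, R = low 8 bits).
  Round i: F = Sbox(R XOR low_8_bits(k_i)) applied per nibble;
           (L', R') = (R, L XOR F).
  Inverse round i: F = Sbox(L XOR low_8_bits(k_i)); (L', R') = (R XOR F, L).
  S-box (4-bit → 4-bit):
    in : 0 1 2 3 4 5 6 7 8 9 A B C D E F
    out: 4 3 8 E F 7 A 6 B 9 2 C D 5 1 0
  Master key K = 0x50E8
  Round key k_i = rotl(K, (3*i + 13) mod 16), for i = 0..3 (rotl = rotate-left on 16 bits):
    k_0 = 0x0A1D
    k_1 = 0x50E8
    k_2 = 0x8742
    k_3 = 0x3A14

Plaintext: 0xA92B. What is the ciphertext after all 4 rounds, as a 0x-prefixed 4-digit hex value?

0xB423

s_0 = plaintext = 0xA92B
s_1 = Round(s_0, k_0) = 0x2B43
s_2 = Round(s_1, k_1) = 0x4307
s_3 = Round(s_2, k_2) = 0x07B4
s_4 = Round(s_3, k_3) = 0xB423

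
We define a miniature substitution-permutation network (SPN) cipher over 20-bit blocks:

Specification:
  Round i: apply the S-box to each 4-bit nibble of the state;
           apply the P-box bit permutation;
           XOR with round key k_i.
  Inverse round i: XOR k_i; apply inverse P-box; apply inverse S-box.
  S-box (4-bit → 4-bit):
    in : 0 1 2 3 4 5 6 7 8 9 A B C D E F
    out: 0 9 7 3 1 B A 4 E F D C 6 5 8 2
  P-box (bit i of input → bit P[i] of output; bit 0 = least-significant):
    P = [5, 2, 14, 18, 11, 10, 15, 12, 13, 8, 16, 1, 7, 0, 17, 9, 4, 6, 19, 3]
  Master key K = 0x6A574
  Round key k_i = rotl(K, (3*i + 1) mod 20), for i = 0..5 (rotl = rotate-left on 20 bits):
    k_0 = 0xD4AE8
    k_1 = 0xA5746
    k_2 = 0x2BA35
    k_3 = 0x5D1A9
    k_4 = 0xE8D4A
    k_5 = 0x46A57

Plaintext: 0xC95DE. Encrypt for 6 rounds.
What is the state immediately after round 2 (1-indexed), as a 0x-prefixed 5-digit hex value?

0xEB914

s_0 = plaintext = 0xC95DE
s_1 = Round(s_0, k_0) = 0x3E12B
s_2 = Round(s_1, k_1) = 0xEB914
s_3 = Round(s_2, k_2) = 0x1811F
s_4 = Round(s_3, k_3) = 0x7EBB6
s_5 = Round(s_4, k_4) = 0x31F4C
s_6 = Round(s_5, k_5) = 0x42183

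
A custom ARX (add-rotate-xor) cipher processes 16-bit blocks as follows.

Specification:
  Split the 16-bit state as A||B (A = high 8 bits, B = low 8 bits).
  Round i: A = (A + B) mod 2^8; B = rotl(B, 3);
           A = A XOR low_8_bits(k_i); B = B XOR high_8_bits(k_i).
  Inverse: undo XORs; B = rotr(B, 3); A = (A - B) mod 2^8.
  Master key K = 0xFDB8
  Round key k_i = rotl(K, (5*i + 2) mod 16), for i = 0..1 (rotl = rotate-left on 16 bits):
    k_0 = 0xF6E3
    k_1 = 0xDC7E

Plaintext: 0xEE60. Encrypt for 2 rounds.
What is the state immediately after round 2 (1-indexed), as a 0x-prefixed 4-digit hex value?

s_0 = plaintext = 0xEE60
s_1 = Round(s_0, k_0) = 0xADF5
s_2 = Round(s_1, k_1) = 0xDC73

0xDC73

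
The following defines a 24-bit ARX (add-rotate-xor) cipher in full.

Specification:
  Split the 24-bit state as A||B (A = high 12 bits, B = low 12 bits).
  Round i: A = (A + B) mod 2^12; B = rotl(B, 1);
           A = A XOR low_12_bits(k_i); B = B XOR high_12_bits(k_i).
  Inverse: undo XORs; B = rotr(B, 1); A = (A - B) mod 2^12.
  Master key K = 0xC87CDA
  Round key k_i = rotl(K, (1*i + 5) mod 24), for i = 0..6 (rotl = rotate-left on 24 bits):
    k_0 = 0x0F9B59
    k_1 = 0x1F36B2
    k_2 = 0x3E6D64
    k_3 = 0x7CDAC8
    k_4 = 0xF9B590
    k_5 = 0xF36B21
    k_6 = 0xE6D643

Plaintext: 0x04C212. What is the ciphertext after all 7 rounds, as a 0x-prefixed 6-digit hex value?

s_0 = plaintext = 0x04C212
s_1 = Round(s_0, k_0) = 0x9074DD
s_2 = Round(s_1, k_1) = 0xB56849
s_3 = Round(s_2, k_2) = 0xEFB375
s_4 = Round(s_3, k_3) = 0x8B8127
s_5 = Round(s_4, k_4) = 0xC4FDD5
s_6 = Round(s_5, k_5) = 0x10549D
s_7 = Round(s_6, k_6) = 0x3E1757

0x3E1757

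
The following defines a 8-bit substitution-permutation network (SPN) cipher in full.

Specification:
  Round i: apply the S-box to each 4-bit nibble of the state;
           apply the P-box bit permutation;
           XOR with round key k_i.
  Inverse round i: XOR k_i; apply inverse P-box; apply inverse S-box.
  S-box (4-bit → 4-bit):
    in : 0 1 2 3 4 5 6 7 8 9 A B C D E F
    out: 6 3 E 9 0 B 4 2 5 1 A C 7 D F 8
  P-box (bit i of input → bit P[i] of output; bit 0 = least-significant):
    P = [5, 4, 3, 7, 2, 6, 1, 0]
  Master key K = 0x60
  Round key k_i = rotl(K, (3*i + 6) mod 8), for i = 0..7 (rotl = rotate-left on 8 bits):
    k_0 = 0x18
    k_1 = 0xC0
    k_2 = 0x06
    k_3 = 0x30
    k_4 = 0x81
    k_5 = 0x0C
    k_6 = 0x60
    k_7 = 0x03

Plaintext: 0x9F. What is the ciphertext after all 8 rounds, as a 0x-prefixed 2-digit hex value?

s_0 = plaintext = 0x9F
s_1 = Round(s_0, k_0) = 0x9C
s_2 = Round(s_1, k_1) = 0xFC
s_3 = Round(s_2, k_2) = 0x3F
s_4 = Round(s_3, k_3) = 0xB5
s_5 = Round(s_4, k_4) = 0x32
s_6 = Round(s_5, k_5) = 0x91
s_7 = Round(s_6, k_6) = 0x54
s_8 = Round(s_7, k_7) = 0x46

0x46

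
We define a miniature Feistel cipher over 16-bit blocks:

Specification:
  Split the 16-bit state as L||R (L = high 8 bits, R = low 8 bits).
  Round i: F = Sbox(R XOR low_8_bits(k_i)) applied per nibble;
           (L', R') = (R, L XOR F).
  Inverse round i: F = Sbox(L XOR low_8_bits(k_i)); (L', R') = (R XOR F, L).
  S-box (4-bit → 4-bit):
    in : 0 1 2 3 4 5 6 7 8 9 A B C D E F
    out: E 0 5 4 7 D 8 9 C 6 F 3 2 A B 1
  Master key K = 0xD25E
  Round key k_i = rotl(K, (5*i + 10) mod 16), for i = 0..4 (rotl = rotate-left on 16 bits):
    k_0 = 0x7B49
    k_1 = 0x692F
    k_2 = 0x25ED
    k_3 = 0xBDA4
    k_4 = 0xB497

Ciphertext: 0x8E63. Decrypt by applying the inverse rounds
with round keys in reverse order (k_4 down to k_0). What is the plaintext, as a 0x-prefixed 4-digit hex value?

0xE3E5

s_0 = ciphertext = 0x8E63
s_1 = InvRound(s_0, k_4) = 0x658E
s_2 = InvRound(s_1, k_3) = 0xAE65
s_3 = InvRound(s_2, k_2) = 0x11AE
s_4 = InvRound(s_3, k_1) = 0xE511
s_5 = InvRound(s_4, k_0) = 0xE3E5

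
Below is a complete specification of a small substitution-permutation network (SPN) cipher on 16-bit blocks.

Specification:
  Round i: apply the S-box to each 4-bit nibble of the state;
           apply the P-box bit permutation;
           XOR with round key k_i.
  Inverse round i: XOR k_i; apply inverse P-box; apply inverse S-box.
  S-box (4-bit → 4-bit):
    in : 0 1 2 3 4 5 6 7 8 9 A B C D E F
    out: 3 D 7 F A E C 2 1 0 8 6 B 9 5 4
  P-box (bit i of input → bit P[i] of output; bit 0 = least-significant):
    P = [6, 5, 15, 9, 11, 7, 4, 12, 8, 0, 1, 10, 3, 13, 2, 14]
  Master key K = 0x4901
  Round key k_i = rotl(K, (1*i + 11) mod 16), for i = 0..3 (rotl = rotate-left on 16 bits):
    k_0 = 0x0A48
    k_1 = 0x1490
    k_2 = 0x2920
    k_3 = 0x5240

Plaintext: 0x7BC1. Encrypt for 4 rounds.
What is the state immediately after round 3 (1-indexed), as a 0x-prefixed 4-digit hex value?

0x8E94

s_0 = plaintext = 0x7BC1
s_1 = Round(s_0, k_0) = 0xB08B
s_2 = Round(s_1, k_1) = 0xBDB5
s_3 = Round(s_2, k_2) = 0x8E94
s_4 = Round(s_3, k_3) = 0x516A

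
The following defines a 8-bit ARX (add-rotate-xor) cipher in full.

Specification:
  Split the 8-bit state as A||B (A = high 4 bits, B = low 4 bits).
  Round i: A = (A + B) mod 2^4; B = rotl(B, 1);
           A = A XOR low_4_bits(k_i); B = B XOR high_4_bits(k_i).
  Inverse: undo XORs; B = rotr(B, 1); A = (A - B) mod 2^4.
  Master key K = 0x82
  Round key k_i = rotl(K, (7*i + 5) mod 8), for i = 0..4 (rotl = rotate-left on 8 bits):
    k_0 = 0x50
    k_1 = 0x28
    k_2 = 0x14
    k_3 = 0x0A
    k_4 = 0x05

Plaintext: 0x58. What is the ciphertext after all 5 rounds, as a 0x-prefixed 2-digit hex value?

s_0 = plaintext = 0x58
s_1 = Round(s_0, k_0) = 0xD4
s_2 = Round(s_1, k_1) = 0x9A
s_3 = Round(s_2, k_2) = 0x74
s_4 = Round(s_3, k_3) = 0x18
s_5 = Round(s_4, k_4) = 0xC1

0xC1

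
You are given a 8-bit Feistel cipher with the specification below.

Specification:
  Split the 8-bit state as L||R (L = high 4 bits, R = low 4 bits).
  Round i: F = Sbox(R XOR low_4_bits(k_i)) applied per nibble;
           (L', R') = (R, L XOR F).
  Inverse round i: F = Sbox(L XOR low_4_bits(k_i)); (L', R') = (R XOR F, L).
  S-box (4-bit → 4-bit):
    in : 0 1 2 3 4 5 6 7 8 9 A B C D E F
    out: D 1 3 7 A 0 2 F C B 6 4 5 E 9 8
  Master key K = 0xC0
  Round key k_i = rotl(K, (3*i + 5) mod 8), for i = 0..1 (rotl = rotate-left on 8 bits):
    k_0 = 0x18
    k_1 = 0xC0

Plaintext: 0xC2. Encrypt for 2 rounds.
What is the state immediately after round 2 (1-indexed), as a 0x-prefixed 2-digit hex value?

s_0 = plaintext = 0xC2
s_1 = Round(s_0, k_0) = 0x2A
s_2 = Round(s_1, k_1) = 0xA4

0xA4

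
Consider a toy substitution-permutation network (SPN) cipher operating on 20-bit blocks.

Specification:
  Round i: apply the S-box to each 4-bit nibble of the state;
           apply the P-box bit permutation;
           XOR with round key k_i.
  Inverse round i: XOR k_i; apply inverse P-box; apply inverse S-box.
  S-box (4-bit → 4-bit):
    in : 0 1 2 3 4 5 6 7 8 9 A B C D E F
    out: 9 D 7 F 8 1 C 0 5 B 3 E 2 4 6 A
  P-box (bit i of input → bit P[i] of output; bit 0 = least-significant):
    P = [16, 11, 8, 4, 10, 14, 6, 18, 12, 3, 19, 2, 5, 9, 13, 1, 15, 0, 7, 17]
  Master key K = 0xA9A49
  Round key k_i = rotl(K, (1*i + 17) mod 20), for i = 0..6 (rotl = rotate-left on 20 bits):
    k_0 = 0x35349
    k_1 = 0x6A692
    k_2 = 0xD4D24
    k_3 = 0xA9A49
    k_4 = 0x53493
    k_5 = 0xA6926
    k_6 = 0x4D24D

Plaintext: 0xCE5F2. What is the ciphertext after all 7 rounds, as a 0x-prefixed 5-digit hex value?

0x24484

s_0 = plaintext = 0xCE5F2
s_1 = Round(s_0, k_0) = 0x62848
s_2 = Round(s_1, k_1) = 0x99532
s_3 = Round(s_2, k_2) = 0xA9247
s_4 = Round(s_3, k_3) = 0x60862
s_5 = Round(s_4, k_4) = 0xA2D71
s_6 = Round(s_5, k_5) = 0x3CA17
s_7 = Round(s_6, k_6) = 0x24484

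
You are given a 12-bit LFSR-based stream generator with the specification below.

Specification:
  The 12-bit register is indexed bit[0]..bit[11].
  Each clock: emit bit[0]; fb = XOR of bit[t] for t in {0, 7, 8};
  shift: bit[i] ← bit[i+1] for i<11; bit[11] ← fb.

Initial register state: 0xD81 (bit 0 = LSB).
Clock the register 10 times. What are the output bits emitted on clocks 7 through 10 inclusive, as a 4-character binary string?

0110

reg_0 = 0xD81
clock 1: out=1, reg = 0xEC0
clock 2: out=0, reg = 0xF60
clock 3: out=0, reg = 0xFB0
clock 4: out=0, reg = 0x7D8
clock 5: out=0, reg = 0x3EC
clock 6: out=0, reg = 0x1F6
clock 7: out=0, reg = 0x0FB
clock 8: out=1, reg = 0x07D
clock 9: out=1, reg = 0x83E
clock 10: out=0, reg = 0x41F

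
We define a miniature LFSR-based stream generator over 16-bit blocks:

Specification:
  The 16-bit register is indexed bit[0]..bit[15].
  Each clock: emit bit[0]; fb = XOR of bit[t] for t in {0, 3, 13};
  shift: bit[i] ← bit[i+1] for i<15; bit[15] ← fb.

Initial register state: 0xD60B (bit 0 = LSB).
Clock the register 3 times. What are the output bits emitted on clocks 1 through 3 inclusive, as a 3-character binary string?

reg_0 = 0xD60B
clock 1: out=1, reg = 0x6B05
clock 2: out=1, reg = 0x3582
clock 3: out=0, reg = 0x9AC1

110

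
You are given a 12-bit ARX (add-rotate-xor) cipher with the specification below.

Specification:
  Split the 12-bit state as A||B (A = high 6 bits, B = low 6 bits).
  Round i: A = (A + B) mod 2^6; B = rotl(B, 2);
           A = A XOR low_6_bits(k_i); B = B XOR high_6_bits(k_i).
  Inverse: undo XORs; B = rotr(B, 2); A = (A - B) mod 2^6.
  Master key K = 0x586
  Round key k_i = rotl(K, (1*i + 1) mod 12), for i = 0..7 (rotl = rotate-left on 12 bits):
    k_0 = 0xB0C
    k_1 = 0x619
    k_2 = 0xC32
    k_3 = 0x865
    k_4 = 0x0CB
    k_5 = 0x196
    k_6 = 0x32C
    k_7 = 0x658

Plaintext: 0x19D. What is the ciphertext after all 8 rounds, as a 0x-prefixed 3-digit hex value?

s_0 = plaintext = 0x19D
s_1 = Round(s_0, k_0) = 0xBD9
s_2 = Round(s_1, k_1) = 0x47D
s_3 = Round(s_2, k_2) = 0xF07
s_4 = Round(s_3, k_3) = 0x9BD
s_5 = Round(s_4, k_4) = 0xA34
s_6 = Round(s_5, k_5) = 0x295
s_7 = Round(s_6, k_6) = 0xCD9
s_8 = Round(s_7, k_7) = 0x53C

0x53C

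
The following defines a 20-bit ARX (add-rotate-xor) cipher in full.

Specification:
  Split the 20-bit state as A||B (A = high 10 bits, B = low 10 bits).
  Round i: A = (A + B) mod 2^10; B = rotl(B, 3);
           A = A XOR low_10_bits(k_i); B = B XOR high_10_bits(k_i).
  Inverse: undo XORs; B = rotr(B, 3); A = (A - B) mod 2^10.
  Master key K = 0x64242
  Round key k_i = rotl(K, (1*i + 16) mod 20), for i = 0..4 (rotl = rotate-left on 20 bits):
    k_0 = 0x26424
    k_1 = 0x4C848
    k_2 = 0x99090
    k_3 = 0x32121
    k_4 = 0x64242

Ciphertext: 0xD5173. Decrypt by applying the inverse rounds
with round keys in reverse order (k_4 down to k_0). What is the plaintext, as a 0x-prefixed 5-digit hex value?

s_0 = ciphertext = 0xD5173
s_1 = InvRound(s_0, k_4) = 0xDE99C
s_2 = InvRound(s_1, k_3) = 0x0C62A
s_3 = InvRound(s_2, k_2) = 0x66309
s_4 = InvRound(s_3, k_1) = 0x025C7
s_5 = InvRound(s_4, k_0) = 0x40B2B

0x40B2B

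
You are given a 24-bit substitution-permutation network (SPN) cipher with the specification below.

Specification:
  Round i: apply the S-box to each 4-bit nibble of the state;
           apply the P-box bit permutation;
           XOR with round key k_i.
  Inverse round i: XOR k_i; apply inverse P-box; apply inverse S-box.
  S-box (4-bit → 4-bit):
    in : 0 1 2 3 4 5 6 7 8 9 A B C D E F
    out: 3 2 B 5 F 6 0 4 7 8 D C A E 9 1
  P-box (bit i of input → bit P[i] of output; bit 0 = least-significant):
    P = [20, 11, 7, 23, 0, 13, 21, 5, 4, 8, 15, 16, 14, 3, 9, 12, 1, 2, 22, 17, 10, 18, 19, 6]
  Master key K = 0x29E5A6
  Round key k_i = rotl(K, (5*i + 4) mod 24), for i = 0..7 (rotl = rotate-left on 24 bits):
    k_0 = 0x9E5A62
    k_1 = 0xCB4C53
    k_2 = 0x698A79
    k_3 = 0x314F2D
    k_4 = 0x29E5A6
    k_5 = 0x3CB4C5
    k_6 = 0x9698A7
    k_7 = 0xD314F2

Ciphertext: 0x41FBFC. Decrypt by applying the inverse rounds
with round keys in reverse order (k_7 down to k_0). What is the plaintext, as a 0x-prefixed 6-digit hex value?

s_0 = ciphertext = 0x41FBFC
s_1 = InvRound(s_0, k_7) = 0xF28512
s_2 = InvRound(s_1, k_6) = 0x0590A5
s_3 = InvRound(s_2, k_5) = 0xA669DF
s_4 = InvRound(s_3, k_4) = 0x491AEC
s_5 = InvRound(s_4, k_3) = 0xA7E133
s_6 = InvRound(s_5, k_2) = 0xDA811C
s_7 = InvRound(s_6, k_1) = 0xE00DF0
s_8 = InvRound(s_7, k_0) = 0x8AA073

0x8AA073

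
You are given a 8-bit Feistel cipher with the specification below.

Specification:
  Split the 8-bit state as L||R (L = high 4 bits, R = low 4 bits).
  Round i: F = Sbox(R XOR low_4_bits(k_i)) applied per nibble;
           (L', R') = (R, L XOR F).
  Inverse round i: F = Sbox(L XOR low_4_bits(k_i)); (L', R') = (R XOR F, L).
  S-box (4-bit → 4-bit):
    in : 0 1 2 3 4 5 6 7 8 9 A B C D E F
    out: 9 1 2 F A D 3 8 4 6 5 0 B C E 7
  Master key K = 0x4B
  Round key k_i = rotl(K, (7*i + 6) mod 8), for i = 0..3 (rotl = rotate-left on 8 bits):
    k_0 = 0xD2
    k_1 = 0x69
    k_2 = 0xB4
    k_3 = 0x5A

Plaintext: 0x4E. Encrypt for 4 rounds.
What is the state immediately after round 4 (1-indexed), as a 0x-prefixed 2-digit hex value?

s_0 = plaintext = 0x4E
s_1 = Round(s_0, k_0) = 0xEF
s_2 = Round(s_1, k_1) = 0xFD
s_3 = Round(s_2, k_2) = 0xD9
s_4 = Round(s_3, k_3) = 0x92

0x92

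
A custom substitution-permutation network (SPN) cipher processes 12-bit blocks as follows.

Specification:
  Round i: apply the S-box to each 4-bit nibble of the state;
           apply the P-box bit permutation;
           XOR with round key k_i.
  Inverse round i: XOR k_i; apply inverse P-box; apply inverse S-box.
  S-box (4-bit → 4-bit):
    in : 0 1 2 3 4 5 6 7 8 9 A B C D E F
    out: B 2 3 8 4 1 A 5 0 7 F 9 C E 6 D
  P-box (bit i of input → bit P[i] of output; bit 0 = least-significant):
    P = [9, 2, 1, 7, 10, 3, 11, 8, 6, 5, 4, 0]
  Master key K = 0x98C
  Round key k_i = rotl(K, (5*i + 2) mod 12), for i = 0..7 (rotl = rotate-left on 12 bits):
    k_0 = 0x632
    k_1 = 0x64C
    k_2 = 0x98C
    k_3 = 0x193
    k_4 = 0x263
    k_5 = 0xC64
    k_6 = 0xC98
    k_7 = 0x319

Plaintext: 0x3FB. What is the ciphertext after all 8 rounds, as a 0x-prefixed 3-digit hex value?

s_0 = plaintext = 0x3FB
s_1 = Round(s_0, k_0) = 0x9B3
s_2 = Round(s_1, k_1) = 0x3BC
s_3 = Round(s_2, k_2) = 0xC0F
s_4 = Round(s_3, k_3) = 0x608
s_5 = Round(s_4, k_4) = 0x74A
s_6 = Round(s_5, k_5) = 0x6B2
s_7 = Round(s_6, k_6) = 0xBBD
s_8 = Round(s_7, k_7) = 0x6DE

0x6DE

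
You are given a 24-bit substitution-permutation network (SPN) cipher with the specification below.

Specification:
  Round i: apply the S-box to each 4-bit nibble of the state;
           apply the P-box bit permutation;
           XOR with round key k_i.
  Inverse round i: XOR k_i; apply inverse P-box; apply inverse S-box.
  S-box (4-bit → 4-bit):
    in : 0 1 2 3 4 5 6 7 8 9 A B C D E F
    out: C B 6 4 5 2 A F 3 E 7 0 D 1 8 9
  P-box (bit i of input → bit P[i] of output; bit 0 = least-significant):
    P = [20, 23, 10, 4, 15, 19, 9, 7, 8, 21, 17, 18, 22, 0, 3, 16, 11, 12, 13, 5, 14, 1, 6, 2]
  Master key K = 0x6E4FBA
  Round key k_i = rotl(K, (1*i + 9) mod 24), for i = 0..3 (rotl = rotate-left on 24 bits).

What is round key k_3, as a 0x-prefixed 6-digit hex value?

K = 0x6E4FBA
k_0 = rotl(K, (1*0+9) mod 24) = rotl(K, 9) = 0x9F74DC
k_1 = rotl(K, (1*1+9) mod 24) = rotl(K, 10) = 0x3EE9B9
k_2 = rotl(K, (1*2+9) mod 24) = rotl(K, 11) = 0x7DD372
k_3 = rotl(K, (1*3+9) mod 24) = rotl(K, 12) = 0xFBA6E4

0xFBA6E4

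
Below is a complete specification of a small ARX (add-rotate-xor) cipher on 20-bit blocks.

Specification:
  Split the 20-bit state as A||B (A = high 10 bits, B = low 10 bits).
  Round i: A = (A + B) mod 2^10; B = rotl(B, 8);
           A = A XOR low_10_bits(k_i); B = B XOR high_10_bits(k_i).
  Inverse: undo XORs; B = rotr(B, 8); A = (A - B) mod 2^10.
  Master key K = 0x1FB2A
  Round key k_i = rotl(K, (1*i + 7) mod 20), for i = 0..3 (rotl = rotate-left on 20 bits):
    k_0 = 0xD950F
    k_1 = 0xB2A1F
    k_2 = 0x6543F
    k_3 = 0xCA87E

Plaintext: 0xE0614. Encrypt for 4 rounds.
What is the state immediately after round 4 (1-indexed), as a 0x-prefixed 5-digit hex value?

0xEFEEC

s_0 = plaintext = 0xE0614
s_1 = Round(s_0, k_0) = 0x26BE0
s_2 = Round(s_1, k_1) = 0x99632
s_3 = Round(s_2, k_2) = 0x2A319
s_4 = Round(s_3, k_3) = 0xEFEEC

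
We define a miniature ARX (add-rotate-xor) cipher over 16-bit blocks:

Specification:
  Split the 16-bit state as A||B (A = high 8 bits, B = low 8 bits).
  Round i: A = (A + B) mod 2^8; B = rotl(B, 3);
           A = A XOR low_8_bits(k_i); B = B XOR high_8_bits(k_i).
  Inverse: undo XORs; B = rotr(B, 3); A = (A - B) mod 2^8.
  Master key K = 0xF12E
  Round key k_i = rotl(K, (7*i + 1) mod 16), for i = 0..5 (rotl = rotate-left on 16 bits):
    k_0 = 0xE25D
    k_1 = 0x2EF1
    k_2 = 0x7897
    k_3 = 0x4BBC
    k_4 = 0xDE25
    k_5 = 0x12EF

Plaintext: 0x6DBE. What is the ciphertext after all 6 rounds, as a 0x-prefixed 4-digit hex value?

s_0 = plaintext = 0x6DBE
s_1 = Round(s_0, k_0) = 0x7617
s_2 = Round(s_1, k_1) = 0x7C96
s_3 = Round(s_2, k_2) = 0x85CC
s_4 = Round(s_3, k_3) = 0xED2D
s_5 = Round(s_4, k_4) = 0x3FB7
s_6 = Round(s_5, k_5) = 0x19AF

0x19AF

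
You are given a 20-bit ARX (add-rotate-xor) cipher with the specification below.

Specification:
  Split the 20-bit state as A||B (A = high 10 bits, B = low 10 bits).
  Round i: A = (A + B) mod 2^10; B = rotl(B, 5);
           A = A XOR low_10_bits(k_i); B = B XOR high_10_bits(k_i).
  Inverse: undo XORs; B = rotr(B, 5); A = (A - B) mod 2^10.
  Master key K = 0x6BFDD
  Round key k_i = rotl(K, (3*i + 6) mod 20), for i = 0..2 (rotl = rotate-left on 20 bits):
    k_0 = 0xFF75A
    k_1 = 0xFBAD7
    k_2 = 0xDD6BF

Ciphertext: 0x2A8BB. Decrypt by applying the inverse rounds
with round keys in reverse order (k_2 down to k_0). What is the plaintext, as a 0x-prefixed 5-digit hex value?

0x8198F

s_0 = ciphertext = 0x2A8BB
s_1 = InvRound(s_0, k_2) = 0x0DDDE
s_2 = InvRound(s_1, k_1) = 0x33E11
s_3 = InvRound(s_2, k_0) = 0x8198F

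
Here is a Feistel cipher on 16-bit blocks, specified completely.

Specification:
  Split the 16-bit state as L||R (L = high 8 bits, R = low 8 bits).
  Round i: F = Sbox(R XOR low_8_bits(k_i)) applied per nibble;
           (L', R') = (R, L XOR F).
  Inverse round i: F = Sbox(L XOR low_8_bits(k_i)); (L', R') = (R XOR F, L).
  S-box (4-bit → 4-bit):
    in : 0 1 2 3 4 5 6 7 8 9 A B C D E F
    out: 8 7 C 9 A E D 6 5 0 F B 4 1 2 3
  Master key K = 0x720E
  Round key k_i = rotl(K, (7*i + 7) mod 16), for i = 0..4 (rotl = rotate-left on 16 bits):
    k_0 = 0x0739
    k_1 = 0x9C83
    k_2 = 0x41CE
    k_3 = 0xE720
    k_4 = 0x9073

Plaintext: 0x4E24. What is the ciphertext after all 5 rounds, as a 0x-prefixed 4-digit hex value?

s_0 = plaintext = 0x4E24
s_1 = Round(s_0, k_0) = 0x243F
s_2 = Round(s_1, k_1) = 0x3F90
s_3 = Round(s_2, k_2) = 0x90DD
s_4 = Round(s_3, k_3) = 0xDDA1
s_5 = Round(s_4, k_4) = 0xA1C1

0xA1C1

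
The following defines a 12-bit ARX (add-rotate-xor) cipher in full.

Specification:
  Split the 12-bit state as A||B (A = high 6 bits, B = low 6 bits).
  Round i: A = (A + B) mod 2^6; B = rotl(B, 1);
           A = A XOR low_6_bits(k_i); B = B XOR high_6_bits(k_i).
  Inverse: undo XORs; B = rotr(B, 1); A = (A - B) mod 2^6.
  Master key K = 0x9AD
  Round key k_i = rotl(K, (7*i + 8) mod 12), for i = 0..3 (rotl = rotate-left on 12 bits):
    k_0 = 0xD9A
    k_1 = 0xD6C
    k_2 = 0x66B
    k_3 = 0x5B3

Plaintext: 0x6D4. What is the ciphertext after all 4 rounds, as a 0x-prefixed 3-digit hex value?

s_0 = plaintext = 0x6D4
s_1 = Round(s_0, k_0) = 0xD5E
s_2 = Round(s_1, k_1) = 0xFC9
s_3 = Round(s_2, k_2) = 0x8CB
s_4 = Round(s_3, k_3) = 0x740

0x740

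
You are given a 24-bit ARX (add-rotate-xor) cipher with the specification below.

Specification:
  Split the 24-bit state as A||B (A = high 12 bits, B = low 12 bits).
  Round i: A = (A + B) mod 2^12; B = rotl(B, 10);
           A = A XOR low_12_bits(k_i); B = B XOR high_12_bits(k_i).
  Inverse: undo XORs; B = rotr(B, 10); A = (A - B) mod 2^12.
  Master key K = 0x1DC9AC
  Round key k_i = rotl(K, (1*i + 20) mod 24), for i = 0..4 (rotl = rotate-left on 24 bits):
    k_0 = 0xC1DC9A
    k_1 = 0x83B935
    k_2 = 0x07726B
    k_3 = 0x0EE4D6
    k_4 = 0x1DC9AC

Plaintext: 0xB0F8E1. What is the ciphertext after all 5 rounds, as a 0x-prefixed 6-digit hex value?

s_0 = plaintext = 0xB0F8E1
s_1 = Round(s_0, k_0) = 0xF6AA25
s_2 = Round(s_1, k_1) = 0x0BAEB2
s_3 = Round(s_2, k_2) = 0xD07BDB
s_4 = Round(s_3, k_3) = 0xC34E18
s_5 = Round(s_4, k_4) = 0x3E025A

0x3E025A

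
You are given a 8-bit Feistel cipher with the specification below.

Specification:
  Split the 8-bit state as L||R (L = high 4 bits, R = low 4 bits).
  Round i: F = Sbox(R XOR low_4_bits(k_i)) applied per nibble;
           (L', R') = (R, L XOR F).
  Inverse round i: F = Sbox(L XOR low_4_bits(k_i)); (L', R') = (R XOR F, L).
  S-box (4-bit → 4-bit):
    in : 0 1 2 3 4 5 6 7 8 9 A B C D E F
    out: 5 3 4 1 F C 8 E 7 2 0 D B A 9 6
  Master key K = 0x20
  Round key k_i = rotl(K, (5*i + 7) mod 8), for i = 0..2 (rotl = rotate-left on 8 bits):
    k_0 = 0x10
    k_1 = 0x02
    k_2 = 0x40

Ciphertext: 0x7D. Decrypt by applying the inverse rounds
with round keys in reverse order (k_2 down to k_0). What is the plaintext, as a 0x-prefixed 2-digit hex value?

0xC4

s_0 = ciphertext = 0x7D
s_1 = InvRound(s_0, k_2) = 0x37
s_2 = InvRound(s_1, k_1) = 0x43
s_3 = InvRound(s_2, k_0) = 0xC4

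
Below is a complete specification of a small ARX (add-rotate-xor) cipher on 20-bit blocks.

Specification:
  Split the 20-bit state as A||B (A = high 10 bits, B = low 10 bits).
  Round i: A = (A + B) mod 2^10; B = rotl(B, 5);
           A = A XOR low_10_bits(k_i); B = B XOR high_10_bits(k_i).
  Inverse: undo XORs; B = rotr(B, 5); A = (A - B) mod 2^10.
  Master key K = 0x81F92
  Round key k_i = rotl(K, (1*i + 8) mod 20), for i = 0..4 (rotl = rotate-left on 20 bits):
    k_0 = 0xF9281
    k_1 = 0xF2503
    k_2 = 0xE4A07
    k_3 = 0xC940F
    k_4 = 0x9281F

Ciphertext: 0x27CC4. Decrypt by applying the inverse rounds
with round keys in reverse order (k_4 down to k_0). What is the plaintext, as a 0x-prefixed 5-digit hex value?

s_0 = ciphertext = 0x27CC4
s_1 = InvRound(s_0, k_4) = 0xAB1D4
s_2 = InvRound(s_1, k_3) = 0x1B237
s_3 = InvRound(s_2, k_2) = 0x6F8AD
s_4 = InvRound(s_3, k_1) = 0x0889B
s_5 = InvRound(s_4, k_0) = 0xAA3FB

0xAA3FB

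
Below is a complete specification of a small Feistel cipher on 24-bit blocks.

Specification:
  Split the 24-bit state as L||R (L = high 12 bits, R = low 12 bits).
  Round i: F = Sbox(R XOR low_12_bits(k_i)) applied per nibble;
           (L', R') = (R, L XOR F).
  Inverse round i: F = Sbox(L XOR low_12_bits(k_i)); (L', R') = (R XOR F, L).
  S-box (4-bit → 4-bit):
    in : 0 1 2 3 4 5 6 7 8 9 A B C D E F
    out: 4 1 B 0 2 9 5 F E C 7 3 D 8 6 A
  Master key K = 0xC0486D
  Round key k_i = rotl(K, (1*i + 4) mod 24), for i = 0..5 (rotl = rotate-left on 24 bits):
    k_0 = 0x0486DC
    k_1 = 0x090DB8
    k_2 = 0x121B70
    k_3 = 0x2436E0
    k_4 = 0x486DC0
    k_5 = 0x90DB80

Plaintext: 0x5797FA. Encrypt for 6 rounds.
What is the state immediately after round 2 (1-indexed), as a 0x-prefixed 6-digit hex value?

0x4CCB08

s_0 = plaintext = 0x5797FA
s_1 = Round(s_0, k_0) = 0x7FA4CC
s_2 = Round(s_1, k_1) = 0x4CCB08
s_3 = Round(s_2, k_2) = 0xB08032
s_4 = Round(s_3, k_3) = 0x032E83
s_5 = Round(s_4, k_4) = 0xE83012
s_6 = Round(s_5, k_5) = 0x012D48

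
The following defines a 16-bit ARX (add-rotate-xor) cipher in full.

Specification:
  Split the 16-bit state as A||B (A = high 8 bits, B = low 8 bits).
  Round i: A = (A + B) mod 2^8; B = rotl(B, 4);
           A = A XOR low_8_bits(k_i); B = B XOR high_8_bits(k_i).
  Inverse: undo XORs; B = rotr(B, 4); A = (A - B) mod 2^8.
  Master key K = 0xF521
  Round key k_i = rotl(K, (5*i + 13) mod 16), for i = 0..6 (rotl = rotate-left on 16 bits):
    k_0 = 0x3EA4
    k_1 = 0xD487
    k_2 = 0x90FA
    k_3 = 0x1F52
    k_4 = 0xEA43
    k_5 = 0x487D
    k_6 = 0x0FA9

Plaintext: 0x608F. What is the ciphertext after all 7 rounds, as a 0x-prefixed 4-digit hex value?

0x148B

s_0 = plaintext = 0x608F
s_1 = Round(s_0, k_0) = 0x4BC6
s_2 = Round(s_1, k_1) = 0x96B8
s_3 = Round(s_2, k_2) = 0xB41B
s_4 = Round(s_3, k_3) = 0x9DAE
s_5 = Round(s_4, k_4) = 0x0800
s_6 = Round(s_5, k_5) = 0x7548
s_7 = Round(s_6, k_6) = 0x148B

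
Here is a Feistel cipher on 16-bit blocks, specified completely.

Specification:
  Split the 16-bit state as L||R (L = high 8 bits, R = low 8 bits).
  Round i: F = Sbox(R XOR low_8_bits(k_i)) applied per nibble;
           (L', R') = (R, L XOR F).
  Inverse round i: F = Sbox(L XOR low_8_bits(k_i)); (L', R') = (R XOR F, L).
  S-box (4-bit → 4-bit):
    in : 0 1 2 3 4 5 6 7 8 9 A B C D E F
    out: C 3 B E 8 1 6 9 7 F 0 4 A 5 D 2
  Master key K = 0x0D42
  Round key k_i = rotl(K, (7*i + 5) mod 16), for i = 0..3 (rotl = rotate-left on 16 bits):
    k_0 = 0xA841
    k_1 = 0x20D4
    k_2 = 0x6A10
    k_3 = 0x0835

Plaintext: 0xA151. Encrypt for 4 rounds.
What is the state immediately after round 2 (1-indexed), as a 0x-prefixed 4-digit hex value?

0x9DDE

s_0 = plaintext = 0xA151
s_1 = Round(s_0, k_0) = 0x519D
s_2 = Round(s_1, k_1) = 0x9DDE
s_3 = Round(s_2, k_2) = 0xDE30
s_4 = Round(s_3, k_3) = 0x301F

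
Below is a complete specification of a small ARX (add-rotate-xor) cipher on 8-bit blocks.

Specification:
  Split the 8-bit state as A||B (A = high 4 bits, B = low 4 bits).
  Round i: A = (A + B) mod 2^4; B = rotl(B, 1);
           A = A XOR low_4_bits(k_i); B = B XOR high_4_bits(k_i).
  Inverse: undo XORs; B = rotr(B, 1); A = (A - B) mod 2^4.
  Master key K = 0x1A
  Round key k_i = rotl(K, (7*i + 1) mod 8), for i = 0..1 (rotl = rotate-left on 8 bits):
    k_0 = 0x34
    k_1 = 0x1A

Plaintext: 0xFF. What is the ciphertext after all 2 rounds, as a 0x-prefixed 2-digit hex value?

0xC8

s_0 = plaintext = 0xFF
s_1 = Round(s_0, k_0) = 0xAC
s_2 = Round(s_1, k_1) = 0xC8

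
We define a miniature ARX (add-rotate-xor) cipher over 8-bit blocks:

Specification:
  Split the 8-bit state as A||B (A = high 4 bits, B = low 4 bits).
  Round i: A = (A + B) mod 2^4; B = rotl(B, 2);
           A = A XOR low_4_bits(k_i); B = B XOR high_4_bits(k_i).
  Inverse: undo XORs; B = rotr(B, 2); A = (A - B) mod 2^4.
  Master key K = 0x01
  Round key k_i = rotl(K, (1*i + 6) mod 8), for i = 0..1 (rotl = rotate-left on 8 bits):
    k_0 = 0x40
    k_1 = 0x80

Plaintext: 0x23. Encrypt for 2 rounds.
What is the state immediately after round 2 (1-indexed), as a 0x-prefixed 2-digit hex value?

s_0 = plaintext = 0x23
s_1 = Round(s_0, k_0) = 0x58
s_2 = Round(s_1, k_1) = 0xDA

0xDA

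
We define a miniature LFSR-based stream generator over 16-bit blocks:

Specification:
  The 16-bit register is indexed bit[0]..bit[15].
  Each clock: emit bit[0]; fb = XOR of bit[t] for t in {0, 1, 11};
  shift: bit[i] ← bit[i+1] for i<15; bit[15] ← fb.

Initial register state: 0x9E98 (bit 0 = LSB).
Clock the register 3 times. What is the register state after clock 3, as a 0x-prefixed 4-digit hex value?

0xF3D3

reg_0 = 0x9E98
clock 1: out=0, reg = 0xCF4C
clock 2: out=0, reg = 0xE7A6
clock 3: out=0, reg = 0xF3D3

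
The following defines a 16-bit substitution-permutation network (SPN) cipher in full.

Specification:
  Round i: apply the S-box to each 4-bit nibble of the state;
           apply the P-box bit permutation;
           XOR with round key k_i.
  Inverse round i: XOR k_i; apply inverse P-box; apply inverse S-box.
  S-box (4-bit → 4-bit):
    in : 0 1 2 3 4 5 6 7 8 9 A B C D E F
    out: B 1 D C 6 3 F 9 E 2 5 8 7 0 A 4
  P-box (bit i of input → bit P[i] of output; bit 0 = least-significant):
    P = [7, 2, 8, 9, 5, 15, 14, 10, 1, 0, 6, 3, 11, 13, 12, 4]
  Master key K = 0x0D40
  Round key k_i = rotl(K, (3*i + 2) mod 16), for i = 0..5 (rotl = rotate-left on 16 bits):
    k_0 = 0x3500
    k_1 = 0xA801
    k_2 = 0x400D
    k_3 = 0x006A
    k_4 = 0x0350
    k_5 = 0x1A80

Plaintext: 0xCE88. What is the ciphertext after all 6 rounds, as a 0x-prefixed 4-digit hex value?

0xB822

s_0 = plaintext = 0xCE88
s_1 = Round(s_0, k_0) = 0xCA0D
s_2 = Round(s_1, k_1) = 0x1463
s_3 = Round(s_2, k_2) = 0x8F6C
s_4 = Round(s_3, k_3) = 0xF59E
s_5 = Round(s_4, k_4) = 0x9157
s_6 = Round(s_5, k_5) = 0xB822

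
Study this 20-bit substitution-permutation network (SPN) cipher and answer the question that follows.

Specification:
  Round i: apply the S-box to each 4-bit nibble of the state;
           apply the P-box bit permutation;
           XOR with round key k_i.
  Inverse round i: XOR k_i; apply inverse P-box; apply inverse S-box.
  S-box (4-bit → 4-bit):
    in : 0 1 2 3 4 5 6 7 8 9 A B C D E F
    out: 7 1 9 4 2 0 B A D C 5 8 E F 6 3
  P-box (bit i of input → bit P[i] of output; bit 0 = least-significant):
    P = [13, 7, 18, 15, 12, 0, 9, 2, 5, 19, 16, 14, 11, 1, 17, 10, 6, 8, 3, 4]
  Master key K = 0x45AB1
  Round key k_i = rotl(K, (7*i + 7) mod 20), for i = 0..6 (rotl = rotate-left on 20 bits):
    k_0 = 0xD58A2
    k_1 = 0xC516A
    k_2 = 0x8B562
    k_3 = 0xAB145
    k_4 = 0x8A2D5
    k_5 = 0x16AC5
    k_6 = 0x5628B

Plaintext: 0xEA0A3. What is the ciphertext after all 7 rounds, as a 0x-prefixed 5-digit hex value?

0x0427A

s_0 = plaintext = 0xEA0A3
s_1 = Round(s_0, k_0) = 0x2438A
s_2 = Round(s_1, k_1) = 0x9633C
s_3 = Round(s_2, k_2) = 0xD3BF8
s_4 = Round(s_3, k_3) = 0xC401C
s_5 = Round(s_4, k_4) = 0x5336F
s_6 = Round(s_5, k_5) = 0x25A40
s_7 = Round(s_6, k_6) = 0x0427A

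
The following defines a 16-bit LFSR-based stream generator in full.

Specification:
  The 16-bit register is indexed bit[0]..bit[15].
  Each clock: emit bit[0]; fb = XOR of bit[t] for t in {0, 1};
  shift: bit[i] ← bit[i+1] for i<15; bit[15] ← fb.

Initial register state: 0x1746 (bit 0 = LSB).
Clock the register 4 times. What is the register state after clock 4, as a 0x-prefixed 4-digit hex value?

0x5174

reg_0 = 0x1746
clock 1: out=0, reg = 0x8BA3
clock 2: out=1, reg = 0x45D1
clock 3: out=1, reg = 0xA2E8
clock 4: out=0, reg = 0x5174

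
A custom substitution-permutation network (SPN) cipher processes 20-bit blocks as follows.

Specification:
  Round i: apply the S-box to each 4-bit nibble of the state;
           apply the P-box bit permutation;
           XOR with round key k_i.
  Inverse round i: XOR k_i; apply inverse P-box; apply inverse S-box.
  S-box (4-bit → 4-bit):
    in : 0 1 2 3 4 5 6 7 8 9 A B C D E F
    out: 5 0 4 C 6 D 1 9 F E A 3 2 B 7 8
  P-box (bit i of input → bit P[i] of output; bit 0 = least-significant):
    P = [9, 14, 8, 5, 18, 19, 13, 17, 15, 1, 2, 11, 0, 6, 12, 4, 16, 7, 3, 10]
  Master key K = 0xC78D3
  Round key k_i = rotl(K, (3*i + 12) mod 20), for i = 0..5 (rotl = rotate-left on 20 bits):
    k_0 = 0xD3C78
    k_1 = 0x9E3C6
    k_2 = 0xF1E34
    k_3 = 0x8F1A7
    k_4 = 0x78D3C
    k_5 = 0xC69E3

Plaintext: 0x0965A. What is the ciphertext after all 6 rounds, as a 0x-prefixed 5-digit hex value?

s_0 = plaintext = 0x0965A
s_1 = Round(s_0, k_0) = 0xACC00
s_2 = Round(s_1, k_1) = 0xDC404
s_3 = Round(s_2, k_2) = 0xA7BF2
s_4 = Round(s_3, k_3) = 0xA7434
s_5 = Round(s_4, k_4) = 0x5E8AB
s_6 = Round(s_5, k_5) = 0x7B7AC

0x7B7AC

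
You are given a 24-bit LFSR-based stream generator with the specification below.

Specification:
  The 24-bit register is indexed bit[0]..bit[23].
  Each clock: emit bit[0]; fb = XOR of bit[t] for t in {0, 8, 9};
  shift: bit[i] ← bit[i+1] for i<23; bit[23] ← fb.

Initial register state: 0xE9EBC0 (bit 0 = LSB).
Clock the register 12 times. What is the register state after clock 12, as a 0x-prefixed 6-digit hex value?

0x6DEE9E

reg_0 = 0xE9EBC0
clock 1: out=0, reg = 0x74F5E0
clock 2: out=0, reg = 0xBA7AF0
clock 3: out=0, reg = 0xDD3D78
clock 4: out=0, reg = 0xEE9EBC
clock 5: out=0, reg = 0xF74F5E
clock 6: out=0, reg = 0x7BA7AF
clock 7: out=1, reg = 0xBDD3D7
clock 8: out=1, reg = 0xDEE9EB
clock 9: out=1, reg = 0x6F74F5
clock 10: out=1, reg = 0xB7BA7A
clock 11: out=0, reg = 0xDBDD3D
clock 12: out=1, reg = 0x6DEE9E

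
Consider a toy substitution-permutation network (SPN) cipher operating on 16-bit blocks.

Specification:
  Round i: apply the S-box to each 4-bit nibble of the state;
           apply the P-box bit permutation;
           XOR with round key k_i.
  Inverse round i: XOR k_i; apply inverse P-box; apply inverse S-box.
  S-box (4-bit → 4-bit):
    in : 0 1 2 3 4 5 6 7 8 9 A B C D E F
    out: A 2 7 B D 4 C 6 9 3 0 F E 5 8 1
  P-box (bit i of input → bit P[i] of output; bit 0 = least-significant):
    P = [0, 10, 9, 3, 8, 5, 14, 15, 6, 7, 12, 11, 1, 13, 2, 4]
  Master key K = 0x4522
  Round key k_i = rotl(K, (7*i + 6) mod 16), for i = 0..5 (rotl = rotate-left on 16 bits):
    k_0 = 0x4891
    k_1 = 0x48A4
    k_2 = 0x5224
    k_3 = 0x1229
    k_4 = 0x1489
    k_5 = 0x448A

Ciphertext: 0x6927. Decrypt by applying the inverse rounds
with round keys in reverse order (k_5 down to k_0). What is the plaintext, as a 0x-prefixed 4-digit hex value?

s_0 = ciphertext = 0x6927
s_1 = InvRound(s_0, k_5) = 0x7093
s_2 = InvRound(s_1, k_4) = 0x3A50
s_3 = InvRound(s_2, k_3) = 0x0818
s_4 = InvRound(s_3, k_2) = 0x6676
s_5 = InvRound(s_4, k_1) = 0x33A7
s_6 = InvRound(s_5, k_0) = 0xB625

0xB625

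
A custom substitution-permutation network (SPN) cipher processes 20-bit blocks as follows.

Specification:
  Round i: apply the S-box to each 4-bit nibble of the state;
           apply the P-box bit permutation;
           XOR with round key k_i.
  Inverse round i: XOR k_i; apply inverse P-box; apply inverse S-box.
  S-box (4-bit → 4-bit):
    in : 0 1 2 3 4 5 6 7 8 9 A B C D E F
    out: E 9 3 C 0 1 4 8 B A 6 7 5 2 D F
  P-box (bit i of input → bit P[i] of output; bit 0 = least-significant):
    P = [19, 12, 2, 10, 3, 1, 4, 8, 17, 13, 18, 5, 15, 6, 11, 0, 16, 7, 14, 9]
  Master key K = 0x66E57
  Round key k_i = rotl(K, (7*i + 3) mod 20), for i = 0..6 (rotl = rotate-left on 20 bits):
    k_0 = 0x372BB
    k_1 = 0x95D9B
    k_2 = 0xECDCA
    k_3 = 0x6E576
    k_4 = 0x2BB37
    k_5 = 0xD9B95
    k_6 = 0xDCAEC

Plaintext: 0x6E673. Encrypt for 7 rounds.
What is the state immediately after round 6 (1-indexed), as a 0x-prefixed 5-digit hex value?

0x49403

s_0 = plaintext = 0x6E673
s_1 = Round(s_0, k_0) = 0x7BFBE
s_2 = Round(s_1, k_1) = 0x7F3E5
s_3 = Round(s_2, k_2) = 0x246B3
s_4 = Round(s_3, k_3) = 0x3E1E8
s_5 = Round(s_4, k_4) = 0x8640E
s_6 = Round(s_5, k_5) = 0x49403
s_7 = Round(s_6, k_6) = 0xDCFBB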